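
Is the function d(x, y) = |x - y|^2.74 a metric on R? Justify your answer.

No. d(x,y) = |x-y|^2.74 fails the triangle inequality since p = 2.74 > 1. Counterexample: x = -5, y = 3, z = 15. d(x,z) = |-5 - 15|^2.74 = 20^2.74 ≈ 3671.3196, but d(x,y) + d(y,z) = 8^2.74 + 12^2.74 ≈ 298.1718 + 905.6421 = 1203.8139. Since 3671.3196 > 1203.8139, the triangle inequality is violated.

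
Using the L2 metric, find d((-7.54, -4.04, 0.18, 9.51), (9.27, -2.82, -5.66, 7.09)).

√(Σ(x_i - y_i)²) = √((-7.54 - 9.27)² + (-4.04 - (-2.82))² + (0.18 - (-5.66))² + (9.51 - 7.09)²)
= √((-16.81)² + (-1.22)² + 5.84² + 2.42²) = √(282.5761 + 1.4884 + 34.1056 + 5.8564) = √324.0265 ≈ 18.0007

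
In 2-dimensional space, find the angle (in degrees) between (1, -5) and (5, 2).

With u = (1, -5), v = (5, 2):
u·v = 1·5 + (-5)·2 = 5 + (-10) = -5.
|u| = √(1² + (-5)²) = √26, |v| = √(5² + 2²) = √29, so |u||v| = √(26·29) = √754.
cos θ = (u·v)/(|u||v|) = -5/√754 ≈ -0.182089
θ = arccos(-0.182089) ≈ 100.49°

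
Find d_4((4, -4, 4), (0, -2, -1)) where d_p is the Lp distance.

(Σ|x_i - y_i|^4)^(1/4) = (|4 - 0|^4 + |-4 - (-2)|^4 + |4 - (-1)|^4)^(1/4)
= (4^4 + 2^4 + 5^4)^(1/4) = (256 + 16 + 625)^(1/4) = (897)^(1/4) ≈ 5.4727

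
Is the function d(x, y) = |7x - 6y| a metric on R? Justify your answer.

No. d fails symmetry: d(3, 1) = |7·3 - 6·1| = |15| = 15, but d(1, 3) = |7·1 - 6·3| = |-11| = 11. Since 15 ≠ 11, d(x,y) ≠ d(y,x) in general.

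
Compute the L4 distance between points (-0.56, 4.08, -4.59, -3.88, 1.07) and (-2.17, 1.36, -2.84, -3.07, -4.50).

(Σ|x_i - y_i|^4)^(1/4) = (|-0.56 - (-2.17)|^4 + |4.08 - 1.36|^4 + |-4.59 - (-2.84)|^4 + |-3.88 - (-3.07)|^4 + |1.07 - (-4.5)|^4)^(1/4)
= (1.61^4 + 2.72^4 + 1.75^4 + 0.81^4 + 5.57^4)^(1/4) ≈ (6.719 + 54.7363 + 9.3789 + 0.4305 + 962.5444)^(1/4) = (1033.8091)^(1/4) ≈ 5.6704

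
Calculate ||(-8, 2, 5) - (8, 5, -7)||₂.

√(Σ(x_i - y_i)²) = √((-8 - 8)² + (2 - 5)² + (5 - (-7))²)
= √((-16)² + (-3)² + 12²) = √(256 + 9 + 144) = √409 ≈ 20.2237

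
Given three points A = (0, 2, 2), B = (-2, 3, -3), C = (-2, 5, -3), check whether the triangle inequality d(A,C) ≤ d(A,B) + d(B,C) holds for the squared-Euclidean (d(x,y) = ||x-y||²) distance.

d(A,B) = 2² + 1² + 5² = 30, d(B,C) = 0² + 2² + 0² = 4, d(A,C) = 2² + 3² + 5² = 38.
d(A,C) = 38 > 30 + 4 = 34. Triangle inequality is VIOLATED. (Squared-Euclidean is not a metric — this is a counterexample.)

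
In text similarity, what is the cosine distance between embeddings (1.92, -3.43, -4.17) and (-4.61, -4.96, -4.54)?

With u = (1.92, -3.43, -4.17), v = (-4.61, -4.96, -4.54):
u·v = 1.92·(-4.61) + (-3.43)·(-4.96) + (-4.17)·(-4.54) = (-8.8512) + 17.0128 + 18.9318 = 27.0934.
|u| = √(1.92² + (-3.43)² + (-4.17)²) = √(3.6864 + 11.7649 + 17.3889) = √32.8402, |v| = √((-4.61)² + (-4.96)² + (-4.54)²) = √(21.2521 + 24.6016 + 20.6116) = √66.4653.
cos θ = (u·v)/(|u||v|) = 27.0934/(√32.8402·√66.4653) ≈ 0.5799
Cosine distance = 1 - cos θ ≈ 1 - 0.5799 = 0.4201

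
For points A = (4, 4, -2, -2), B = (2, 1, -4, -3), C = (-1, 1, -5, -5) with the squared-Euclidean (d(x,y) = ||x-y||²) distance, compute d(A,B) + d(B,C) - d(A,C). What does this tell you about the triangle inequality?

d(A,B) = 2² + 3² + 2² + 1² = 18, d(B,C) = 3² + 0² + 1² + 2² = 14, d(A,C) = 5² + 3² + 3² + 3² = 52.
d(A,B) + d(B,C) - d(A,C) = 18 + 14 - 52 = 32 - 52 = -20. This is < 0, so the triangle inequality FAILS for these points (squared-Euclidean is not a metric).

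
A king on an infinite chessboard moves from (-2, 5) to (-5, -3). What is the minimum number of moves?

max(|x_i - y_i|) = max(|-2 - (-5)|, |5 - (-3)|) = max(3, 8) = 8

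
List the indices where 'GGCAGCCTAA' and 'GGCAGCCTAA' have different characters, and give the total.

Differing positions: none. Hamming distance = 0.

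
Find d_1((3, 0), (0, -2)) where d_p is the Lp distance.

Σ|x_i - y_i| = |3 - 0| + |0 - (-2)| = 3 + 2 = 5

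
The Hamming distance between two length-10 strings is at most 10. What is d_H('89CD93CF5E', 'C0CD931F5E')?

Differing positions: 1, 2, 7. Hamming distance = 3. The maximum possible Hamming distance for length-10 strings is 10, so d_H/10 = 3/10 = 0.3.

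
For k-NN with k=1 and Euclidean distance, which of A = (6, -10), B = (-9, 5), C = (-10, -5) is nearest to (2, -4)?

Distances: d(A) ≈ 7.2111, d(B) ≈ 14.2127, d(C) ≈ 12.0416. Nearest: A = (6, -10) with distance 7.2111.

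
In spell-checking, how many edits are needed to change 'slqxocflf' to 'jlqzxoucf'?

Let D[i][j] be the edit distance between the first i characters of 'slqxocflf' and the first j characters of 'jlqzxoucf', with D[i][0] = i, D[0][j] = j, and D[i][j] = D[i-1][j-1] if the characters match, else 1 + min(D[i-1][j], D[i][j-1], D[i-1][j-1]). Filling the table (rows: prefixes of 'slqxocflf', columns: prefixes of 'jlqzxoucf'):
     ε  j  l  q  z  x  o  u  c  f
  ε  0  1  2  3  4  5  6  7  8  9
  s  1  1  2  3  4  5  6  7  8  9
  l  2  2  1  2  3  4  5  6  7  8
  q  3  3  2  1  2  3  4  5  6  7
  x  4  4  3  2  2  2  3  4  5  6
  o  5  5  4  3  3  3  2  3  4  5
  c  6  6  5  4  4  4  3  3  3  4
  f  7  7  6  5  5  5  4  4  4  3
  l  8  8  7  6  6  6  5  5  5  4
  f  9  9  8  7  7  7  6  6  6  5
The bottom-right entry gives D[9][9] = 5, so no sequence of fewer than 5 edits works. Backtracking through the table gives one optimal edit sequence (5 edits):
  slqxocflf → jlqxocflf (sub s→j @1)
  jlqxocflf → jlqzxocflf (ins z @4)
  jlqzxocflf → jlqzxoflf (del c @7)
  jlqzxoflf → jlqzxoulf (sub f→u @7)
  jlqzxoulf → jlqzxoucf (sub l→c @8)
Edit distance = 5.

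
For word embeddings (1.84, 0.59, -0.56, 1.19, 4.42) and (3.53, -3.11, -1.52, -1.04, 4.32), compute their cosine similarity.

With u = (1.84, 0.59, -0.56, 1.19, 4.42), v = (3.53, -3.11, -1.52, -1.04, 4.32):
u·v = 1.84·3.53 + 0.59·(-3.11) + (-0.56)·(-1.52) + 1.19·(-1.04) + 4.42·4.32 = 6.4952 + (-1.8349) + 0.8512 + (-1.2376) + 19.0944 = 23.3683.
|u| = √(1.84² + 0.59² + (-0.56)² + 1.19² + 4.42²) = √(3.3856 + 0.3481 + 0.3136 + 1.4161 + 19.5364) = √24.9998, |v| = √(3.53² + (-3.11)² + (-1.52)² + (-1.04)² + 4.32²) = √(12.4609 + 9.6721 + 2.3104 + 1.0816 + 18.6624) = √44.1874.
cos θ = (u·v)/(|u||v|) = 23.3683/(√24.9998·√44.1874) ≈ 0.7031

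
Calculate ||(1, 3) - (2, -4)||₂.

√(Σ(x_i - y_i)²) = √((1 - 2)² + (3 - (-4))²)
= √((-1)² + 7²) = √(1 + 49) = √50 ≈ 7.0711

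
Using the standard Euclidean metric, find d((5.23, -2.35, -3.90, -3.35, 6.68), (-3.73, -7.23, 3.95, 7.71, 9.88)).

√(Σ(x_i - y_i)²) = √((5.23 - (-3.73))² + (-2.35 - (-7.23))² + (-3.9 - 3.95)² + (-3.35 - 7.71)² + (6.68 - 9.88)²)
= √(8.96² + 4.88² + (-7.85)² + (-11.06)² + (-3.2)²) = √(80.2816 + 23.8144 + 61.6225 + 122.3236 + 10.24) = √298.2821 ≈ 17.2708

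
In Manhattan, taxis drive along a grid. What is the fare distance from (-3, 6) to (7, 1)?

Σ|x_i - y_i| = |-3 - 7| + |6 - 1| = 10 + 5 = 15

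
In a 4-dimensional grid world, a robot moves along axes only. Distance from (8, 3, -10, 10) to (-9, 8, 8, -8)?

Σ|x_i - y_i| = |8 - (-9)| + |3 - 8| + |-10 - 8| + |10 - (-8)| = 17 + 5 + 18 + 18 = 58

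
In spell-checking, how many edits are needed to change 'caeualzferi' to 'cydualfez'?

Let D[i][j] be the edit distance between the first i characters of 'caeualzferi' and the first j characters of 'cydualfez', with D[i][0] = i, D[0][j] = j, and D[i][j] = D[i-1][j-1] if the characters match, else 1 + min(D[i-1][j], D[i][j-1], D[i-1][j-1]). Filling the table (rows: prefixes of 'caeualzferi', columns: prefixes of 'cydualfez'):
     ε  c  y  d  u  a  l  f  e  z
  ε  0  1  2  3  4  5  6  7  8  9
  c  1  0  1  2  3  4  5  6  7  8
  a  2  1  1  2  3  3  4  5  6  7
  e  3  2  2  2  3  4  4  5  5  6
  u  4  3  3  3  2  3  4  5  6  6
  a  5  4  4  4  3  2  3  4  5  6
  l  6  5  5  5  4  3  2  3  4  5
  z  7  6  6  6  5  4  3  3  4  4
  f  8  7  7  7  6  5  4  3  4  5
  e  9  8  8  8  7  6  5  4  3  4
  r 10  9  9  9  8  7  6  5  4  4
  i 11 10 10 10  9  8  7  6  5  5
The bottom-right entry gives D[11][9] = 5, so no sequence of fewer than 5 edits works. Backtracking through the table gives one optimal edit sequence (5 edits):
  caeualzferi → cyeualzferi (sub a→y @2)
  cyeualzferi → cydualzferi (sub e→d @3)
  cydualzferi → cydualferi (del z @7)
  cydualferi → cydualfei (del r @9)
  cydualfei → cydualfez (sub i→z @9)
Edit distance = 5.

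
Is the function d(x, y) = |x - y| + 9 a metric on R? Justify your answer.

No. d fails identity of indiscernibles (specifically d(x,x) = 0): d(-8, -8) = |-8 - (-8)| + 9 = 0 + 9 = 9 ≠ 0.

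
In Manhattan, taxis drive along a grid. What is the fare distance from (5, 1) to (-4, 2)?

Σ|x_i - y_i| = |5 - (-4)| + |1 - 2| = 9 + 1 = 10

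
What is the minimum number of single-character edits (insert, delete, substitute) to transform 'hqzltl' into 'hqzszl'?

Let D[i][j] be the edit distance between the first i characters of 'hqzltl' and the first j characters of 'hqzszl', with D[i][0] = i, D[0][j] = j, and D[i][j] = D[i-1][j-1] if the characters match, else 1 + min(D[i-1][j], D[i][j-1], D[i-1][j-1]). Filling the table (rows: prefixes of 'hqzltl', columns: prefixes of 'hqzszl'):
     ε  h  q  z  s  z  l
  ε  0  1  2  3  4  5  6
  h  1  0  1  2  3  4  5
  q  2  1  0  1  2  3  4
  z  3  2  1  0  1  2  3
  l  4  3  2  1  1  2  2
  t  5  4  3  2  2  2  3
  l  6  5  4  3  3  3  2
The bottom-right entry gives D[6][6] = 2, so no sequence of fewer than 2 edits works. Backtracking through the table gives one optimal edit sequence (2 edits):
  hqzltl → hqzstl (sub l→s @4)
  hqzstl → hqzszl (sub t→z @5)
Edit distance = 2.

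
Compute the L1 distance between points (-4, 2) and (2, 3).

Σ|x_i - y_i| = |-4 - 2| + |2 - 3| = 6 + 1 = 7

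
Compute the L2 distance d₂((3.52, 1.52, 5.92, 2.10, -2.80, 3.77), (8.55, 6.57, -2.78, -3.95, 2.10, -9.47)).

√(Σ(x_i - y_i)²) = √((3.52 - 8.55)² + (1.52 - 6.57)² + (5.92 - (-2.78))² + (2.1 - (-3.95))² + (-2.8 - 2.1)² + (3.77 - (-9.47))²)
= √((-5.03)² + (-5.05)² + 8.7² + 6.05² + (-4.9)² + 13.24²) = √(25.3009 + 25.5025 + 75.69 + 36.6025 + 24.01 + 175.2976) = √362.4035 ≈ 19.0369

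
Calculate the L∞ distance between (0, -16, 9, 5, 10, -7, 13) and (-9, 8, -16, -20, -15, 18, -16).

max(|x_i - y_i|) = max(|0 - (-9)|, |-16 - 8|, |9 - (-16)|, |5 - (-20)|, |10 - (-15)|, |-7 - 18|, |13 - (-16)|) = max(9, 24, 25, 25, 25, 25, 29) = 29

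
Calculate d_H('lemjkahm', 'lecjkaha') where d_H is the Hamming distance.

Differing positions: 3, 8. Hamming distance = 2.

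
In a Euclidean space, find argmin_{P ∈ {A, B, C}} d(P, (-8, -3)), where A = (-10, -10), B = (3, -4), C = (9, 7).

Distances: d(A) ≈ 7.2801, d(B) ≈ 11.0454, d(C) ≈ 19.7231. Nearest: A = (-10, -10) with distance 7.2801.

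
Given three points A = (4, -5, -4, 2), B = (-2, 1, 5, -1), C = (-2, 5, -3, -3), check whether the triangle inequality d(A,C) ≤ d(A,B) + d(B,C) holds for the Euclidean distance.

d(A,B) = √(6² + 6² + 9² + 3²) = √162 ≈ 12.7279, d(B,C) = √(0² + 4² + 8² + 2²) = √84 ≈ 9.1652, d(A,C) = √(6² + 10² + 1² + 5²) = √162 ≈ 12.7279.
d(A,C) ≈ 12.7279 ≤ 12.7279 + 9.1652 = 21.8931. Triangle inequality is satisfied.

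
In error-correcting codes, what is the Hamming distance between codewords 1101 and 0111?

Differing positions: 1, 3. Hamming distance = 2.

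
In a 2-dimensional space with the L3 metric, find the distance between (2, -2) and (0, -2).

(Σ|x_i - y_i|^3)^(1/3) = (|2 - 0|^3 + |-2 - (-2)|^3)^(1/3)
= (2^3 + 0^3)^(1/3) = (8 + 0)^(1/3) = (8)^(1/3) = 2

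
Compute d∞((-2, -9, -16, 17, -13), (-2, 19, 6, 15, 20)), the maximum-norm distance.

max(|x_i - y_i|) = max(|-2 - (-2)|, |-9 - 19|, |-16 - 6|, |17 - 15|, |-13 - 20|) = max(0, 28, 22, 2, 33) = 33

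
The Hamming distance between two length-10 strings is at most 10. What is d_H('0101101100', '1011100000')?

Differing positions: 1, 2, 3, 7, 8. Hamming distance = 5. The maximum possible Hamming distance for length-10 strings is 10, so d_H/10 = 5/10 = 0.5.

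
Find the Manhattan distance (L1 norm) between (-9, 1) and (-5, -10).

Σ|x_i - y_i| = |-9 - (-5)| + |1 - (-10)| = 4 + 11 = 15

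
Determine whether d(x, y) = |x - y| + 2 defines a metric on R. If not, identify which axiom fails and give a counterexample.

No. d fails identity of indiscernibles (specifically d(x,x) = 0): d(7, 7) = |7 - 7| + 2 = 0 + 2 = 2 ≠ 0.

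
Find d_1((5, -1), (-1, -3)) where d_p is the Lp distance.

Σ|x_i - y_i| = |5 - (-1)| + |-1 - (-3)| = 6 + 2 = 8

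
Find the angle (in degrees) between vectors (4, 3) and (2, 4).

With u = (4, 3), v = (2, 4):
u·v = 4·2 + 3·4 = 8 + 12 = 20.
|u| = √(4² + 3²) = √25, |v| = √(2² + 4²) = √20, so |u||v| = √(25·20) = √500.
cos θ = (u·v)/(|u||v|) = 20/√500 ≈ 0.894427
θ = arccos(0.894427) ≈ 26.57°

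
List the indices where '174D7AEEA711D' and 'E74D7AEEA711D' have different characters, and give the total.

Differing positions: 1. Hamming distance = 1.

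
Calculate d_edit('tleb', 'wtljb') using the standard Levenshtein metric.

Let D[i][j] be the edit distance between the first i characters of 'tleb' and the first j characters of 'wtljb', with D[i][0] = i, D[0][j] = j, and D[i][j] = D[i-1][j-1] if the characters match, else 1 + min(D[i-1][j], D[i][j-1], D[i-1][j-1]). Filling the table (rows: prefixes of 'tleb', columns: prefixes of 'wtljb'):
     ε  w  t  l  j  b
  ε  0  1  2  3  4  5
  t  1  1  1  2  3  4
  l  2  2  2  1  2  3
  e  3  3  3  2  2  3
  b  4  4  4  3  3  2
The bottom-right entry gives D[4][5] = 2, so no sequence of fewer than 2 edits works. Backtracking through the table gives one optimal edit sequence (2 edits):
  tleb → wtleb (ins w @1)
  wtleb → wtljb (sub e→j @4)
Edit distance = 2.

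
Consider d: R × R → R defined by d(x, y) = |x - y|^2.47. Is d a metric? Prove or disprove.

No. d(x,y) = |x-y|^2.47 fails the triangle inequality since p = 2.47 > 1. Counterexample: x = 3, y = 5, z = 9. d(x,z) = |3 - 9|^2.47 = 6^2.47 ≈ 83.5668, but d(x,y) + d(y,z) = 2^2.47 + 4^2.47 ≈ 5.5404 + 30.6965 = 36.2369. Since 83.5668 > 36.2369, the triangle inequality is violated.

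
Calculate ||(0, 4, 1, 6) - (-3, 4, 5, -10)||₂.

√(Σ(x_i - y_i)²) = √((0 - (-3))² + (4 - 4)² + (1 - 5)² + (6 - (-10))²)
= √(3² + 0² + (-4)² + 16²) = √(9 + 0 + 16 + 256) = √281 ≈ 16.7631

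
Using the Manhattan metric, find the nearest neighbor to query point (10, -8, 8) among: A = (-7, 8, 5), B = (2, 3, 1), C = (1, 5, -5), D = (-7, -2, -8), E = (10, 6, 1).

Distances: d(A) = 36, d(B) = 26, d(C) = 35, d(D) = 39, d(E) = 21. Nearest: E = (10, 6, 1) with distance 21.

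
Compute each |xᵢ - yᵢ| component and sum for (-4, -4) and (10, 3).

Σ|x_i - y_i| = |-4 - 10| + |-4 - 3| = 14 + 7 = 21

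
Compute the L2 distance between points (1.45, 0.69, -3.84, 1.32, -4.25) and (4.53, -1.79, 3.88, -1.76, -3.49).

(Σ|x_i - y_i|^2)^(1/2) = (|1.45 - 4.53|^2 + |0.69 - (-1.79)|^2 + |-3.84 - 3.88|^2 + |1.32 - (-1.76)|^2 + |-4.25 - (-3.49)|^2)^(1/2)
= (3.08^2 + 2.48^2 + 7.72^2 + 3.08^2 + 0.76^2)^(1/2) = (9.4864 + 6.1504 + 59.5984 + 9.4864 + 0.5776)^(1/2) = (85.2992)^(1/2) ≈ 9.2358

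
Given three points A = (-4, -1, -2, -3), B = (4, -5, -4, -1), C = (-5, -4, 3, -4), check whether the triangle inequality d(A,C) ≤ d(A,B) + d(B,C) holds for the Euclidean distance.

d(A,B) = √(8² + 4² + 2² + 2²) = √88 ≈ 9.3808, d(B,C) = √(9² + 1² + 7² + 3²) = √140 ≈ 11.8322, d(A,C) = √(1² + 3² + 5² + 1²) = √36 = 6.
d(A,C) = 6 ≤ 9.3808 + 11.8322 = 21.213. Triangle inequality is satisfied.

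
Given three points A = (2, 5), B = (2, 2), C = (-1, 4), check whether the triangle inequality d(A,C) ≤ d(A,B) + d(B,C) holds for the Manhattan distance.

d(A,B) = 0 + 3 = 3, d(B,C) = 3 + 2 = 5, d(A,C) = 3 + 1 = 4.
d(A,C) = 4 ≤ 3 + 5 = 8. Triangle inequality is satisfied.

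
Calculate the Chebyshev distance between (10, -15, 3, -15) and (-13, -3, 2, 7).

max(|x_i - y_i|) = max(|10 - (-13)|, |-15 - (-3)|, |3 - 2|, |-15 - 7|) = max(23, 12, 1, 22) = 23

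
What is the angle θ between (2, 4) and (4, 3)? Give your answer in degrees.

With u = (2, 4), v = (4, 3):
u·v = 2·4 + 4·3 = 8 + 12 = 20.
|u| = √(2² + 4²) = √20, |v| = √(4² + 3²) = √25, so |u||v| = √(20·25) = √500.
cos θ = (u·v)/(|u||v|) = 20/√500 ≈ 0.894427
θ = arccos(0.894427) ≈ 26.57°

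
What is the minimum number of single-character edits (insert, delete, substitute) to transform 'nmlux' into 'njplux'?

Let D[i][j] be the edit distance between the first i characters of 'nmlux' and the first j characters of 'njplux', with D[i][0] = i, D[0][j] = j, and D[i][j] = D[i-1][j-1] if the characters match, else 1 + min(D[i-1][j], D[i][j-1], D[i-1][j-1]). Filling the table (rows: prefixes of 'nmlux', columns: prefixes of 'njplux'):
     ε  n  j  p  l  u  x
  ε  0  1  2  3  4  5  6
  n  1  0  1  2  3  4  5
  m  2  1  1  2  3  4  5
  l  3  2  2  2  2  3  4
  u  4  3  3  3  3  2  3
  x  5  4  4  4  4  3  2
The bottom-right entry gives D[5][6] = 2, so no sequence of fewer than 2 edits works. Backtracking through the table gives one optimal edit sequence (2 edits):
  nmlux → njmlux (ins j @2)
  njmlux → njplux (sub m→p @3)
Edit distance = 2.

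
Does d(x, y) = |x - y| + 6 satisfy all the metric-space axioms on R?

No. d fails identity of indiscernibles (specifically d(x,x) = 0): d(-8, -8) = |-8 - (-8)| + 6 = 0 + 6 = 6 ≠ 0.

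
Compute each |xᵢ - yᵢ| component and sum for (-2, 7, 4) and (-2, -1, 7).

Σ|x_i - y_i| = |-2 - (-2)| + |7 - (-1)| + |4 - 7| = 0 + 8 + 3 = 11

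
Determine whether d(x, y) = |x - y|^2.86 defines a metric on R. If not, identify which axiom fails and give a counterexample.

No. d(x,y) = |x-y|^2.86 fails the triangle inequality since p = 2.86 > 1. Counterexample: x = -1, y = 4, z = 12. d(x,z) = |-1 - 12|^2.86 = 13^2.86 ≈ 1534.1859, but d(x,y) + d(y,z) = 5^2.86 + 8^2.86 ≈ 99.7825 + 382.6814 = 482.4639. Since 1534.1859 > 482.4639, the triangle inequality is violated.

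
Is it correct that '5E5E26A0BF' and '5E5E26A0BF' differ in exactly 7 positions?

Differing positions: none. Hamming distance = 0, so the claim that d_H = 7 is false.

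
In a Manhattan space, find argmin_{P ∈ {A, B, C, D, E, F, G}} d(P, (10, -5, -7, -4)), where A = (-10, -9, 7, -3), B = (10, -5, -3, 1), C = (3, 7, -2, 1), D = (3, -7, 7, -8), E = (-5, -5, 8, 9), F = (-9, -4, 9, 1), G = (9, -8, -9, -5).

Distances: d(A) = 39, d(B) = 9, d(C) = 29, d(D) = 27, d(E) = 43, d(F) = 41, d(G) = 7. Nearest: G = (9, -8, -9, -5) with distance 7.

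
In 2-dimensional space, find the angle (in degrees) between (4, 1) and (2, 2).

With u = (4, 1), v = (2, 2):
u·v = 4·2 + 1·2 = 8 + 2 = 10.
|u| = √(4² + 1²) = √17, |v| = √(2² + 2²) = √8, so |u||v| = √(17·8) = √136.
cos θ = (u·v)/(|u||v|) = 10/√136 ≈ 0.857493
θ = arccos(0.857493) ≈ 30.96°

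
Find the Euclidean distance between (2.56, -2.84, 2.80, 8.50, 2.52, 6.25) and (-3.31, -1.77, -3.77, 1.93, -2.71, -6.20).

√(Σ(x_i - y_i)²) = √((2.56 - (-3.31))² + (-2.84 - (-1.77))² + (2.8 - (-3.77))² + (8.5 - 1.93)² + (2.52 - (-2.71))² + (6.25 - (-6.2))²)
= √(5.87² + (-1.07)² + 6.57² + 6.57² + 5.23² + 12.45²) = √(34.4569 + 1.1449 + 43.1649 + 43.1649 + 27.3529 + 155.0025) = √304.287 ≈ 17.4438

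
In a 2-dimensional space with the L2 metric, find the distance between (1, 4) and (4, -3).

(Σ|x_i - y_i|^2)^(1/2) = (|1 - 4|^2 + |4 - (-3)|^2)^(1/2)
= (3^2 + 7^2)^(1/2) = (9 + 49)^(1/2) = (58)^(1/2) ≈ 7.6158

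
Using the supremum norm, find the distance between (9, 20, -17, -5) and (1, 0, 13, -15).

max(|x_i - y_i|) = max(|9 - 1|, |20 - 0|, |-17 - 13|, |-5 - (-15)|) = max(8, 20, 30, 10) = 30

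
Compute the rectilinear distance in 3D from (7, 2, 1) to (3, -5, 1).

Σ|x_i - y_i| = |7 - 3| + |2 - (-5)| + |1 - 1| = 4 + 7 + 0 = 11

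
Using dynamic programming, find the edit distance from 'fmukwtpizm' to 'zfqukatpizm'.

Let D[i][j] be the edit distance between the first i characters of 'fmukwtpizm' and the first j characters of 'zfqukatpizm', with D[i][0] = i, D[0][j] = j, and D[i][j] = D[i-1][j-1] if the characters match, else 1 + min(D[i-1][j], D[i][j-1], D[i-1][j-1]). Filling the table (rows: prefixes of 'fmukwtpizm', columns: prefixes of 'zfqukatpizm'):
     ε  z  f  q  u  k  a  t  p  i  z  m
  ε  0  1  2  3  4  5  6  7  8  9 10 11
  f  1  1  1  2  3  4  5  6  7  8  9 10
  m  2  2  2  2  3  4  5  6  7  8  9  9
  u  3  3  3  3  2  3  4  5  6  7  8  9
  k  4  4  4  4  3  2  3  4  5  6  7  8
  w  5  5  5  5  4  3  3  4  5  6  7  8
  t  6  6  6  6  5  4  4  3  4  5  6  7
  p  7  7  7  7  6  5  5  4  3  4  5  6
  i  8  8  8  8  7  6  6  5  4  3  4  5
  z  9  8  9  9  8  7  7  6  5  4  3  4
  m 10  9  9 10  9  8  8  7  6  5  4  3
The bottom-right entry gives D[10][11] = 3, so no sequence of fewer than 3 edits works. Backtracking through the table gives one optimal edit sequence (3 edits):
  fmukwtpizm → zfmukwtpizm (ins z @1)
  zfmukwtpizm → zfqukwtpizm (sub m→q @3)
  zfqukwtpizm → zfqukatpizm (sub w→a @6)
Edit distance = 3.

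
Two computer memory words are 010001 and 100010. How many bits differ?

Differing positions: 1, 2, 5, 6. Hamming distance = 4.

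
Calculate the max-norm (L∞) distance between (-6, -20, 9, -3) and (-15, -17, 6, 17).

max(|x_i - y_i|) = max(|-6 - (-15)|, |-20 - (-17)|, |9 - 6|, |-3 - 17|) = max(9, 3, 3, 20) = 20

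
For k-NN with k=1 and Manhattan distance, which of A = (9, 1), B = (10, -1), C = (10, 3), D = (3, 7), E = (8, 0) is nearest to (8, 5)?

Distances: d(A) = 5, d(B) = 8, d(C) = 4, d(D) = 7, d(E) = 5. Nearest: C = (10, 3) with distance 4.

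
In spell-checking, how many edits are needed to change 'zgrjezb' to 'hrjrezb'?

Let D[i][j] be the edit distance between the first i characters of 'zgrjezb' and the first j characters of 'hrjrezb', with D[i][0] = i, D[0][j] = j, and D[i][j] = D[i-1][j-1] if the characters match, else 1 + min(D[i-1][j], D[i][j-1], D[i-1][j-1]). Filling the table (rows: prefixes of 'zgrjezb', columns: prefixes of 'hrjrezb'):
     ε  h  r  j  r  e  z  b
  ε  0  1  2  3  4  5  6  7
  z  1  1  2  3  4  5  5  6
  g  2  2  2  3  4  5  6  6
  r  3  3  2  3  3  4  5  6
  j  4  4  3  2  3  4  5  6
  e  5  5  4  3  3  3  4  5
  z  6  6  5  4  4  4  3  4
  b  7  7  6  5  5  5  4  3
The bottom-right entry gives D[7][7] = 3, so no sequence of fewer than 3 edits works. Backtracking through the table gives one optimal edit sequence (3 edits):
  zgrjezb → grjezb (del z @1)
  grjezb → hrjezb (sub g→h @1)
  hrjezb → hrjrezb (ins r @4)
Edit distance = 3.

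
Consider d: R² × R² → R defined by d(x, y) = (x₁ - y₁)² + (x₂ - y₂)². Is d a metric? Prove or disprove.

No. The squared Euclidean distance fails the triangle inequality. Counterexample: x = (0, 0), y = (5, 1), z = (10, 2). d(x,z) = 10² + 2² = 104, but d(x,y) + d(y,z) = (5² + 1²) + (5² + 1²) = 26 + 26 = 52. Since 104 > 52, the triangle inequality is violated. (Note: √d, the ordinary Euclidean distance, IS a metric.)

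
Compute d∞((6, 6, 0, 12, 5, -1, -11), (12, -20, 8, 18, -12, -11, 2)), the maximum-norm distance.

max(|x_i - y_i|) = max(|6 - 12|, |6 - (-20)|, |0 - 8|, |12 - 18|, |5 - (-12)|, |-1 - (-11)|, |-11 - 2|) = max(6, 26, 8, 6, 17, 10, 13) = 26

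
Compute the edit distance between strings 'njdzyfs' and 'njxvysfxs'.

Let D[i][j] be the edit distance between the first i characters of 'njdzyfs' and the first j characters of 'njxvysfxs', with D[i][0] = i, D[0][j] = j, and D[i][j] = D[i-1][j-1] if the characters match, else 1 + min(D[i-1][j], D[i][j-1], D[i-1][j-1]). Filling the table (rows: prefixes of 'njdzyfs', columns: prefixes of 'njxvysfxs'):
     ε  n  j  x  v  y  s  f  x  s
  ε  0  1  2  3  4  5  6  7  8  9
  n  1  0  1  2  3  4  5  6  7  8
  j  2  1  0  1  2  3  4  5  6  7
  d  3  2  1  1  2  3  4  5  6  7
  z  4  3  2  2  2  3  4  5  6  7
  y  5  4  3  3  3  2  3  4  5  6
  f  6  5  4  4  4  3  3  3  4  5
  s  7  6  5  5  5  4  3  4  4  4
The bottom-right entry gives D[7][9] = 4, so no sequence of fewer than 4 edits works. Backtracking through the table gives one optimal edit sequence (4 edits):
  njdzyfs → njxzyfs (sub d→x @3)
  njxzyfs → njxvyfs (sub z→v @4)
  njxvyfs → njxvysfs (ins s @6)
  njxvysfs → njxvysfxs (ins x @8)
Edit distance = 4.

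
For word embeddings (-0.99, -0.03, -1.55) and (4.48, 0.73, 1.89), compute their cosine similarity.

With u = (-0.99, -0.03, -1.55), v = (4.48, 0.73, 1.89):
u·v = (-0.99)·4.48 + (-0.03)·0.73 + (-1.55)·1.89 = (-4.4352) + (-0.0219) + (-2.9295) = -7.3866.
|u| = √((-0.99)² + (-0.03)² + (-1.55)²) = √(0.9801 + 0.0009 + 2.4025) = √3.3835, |v| = √(4.48² + 0.73² + 1.89²) = √(20.0704 + 0.5329 + 3.5721) = √24.1754.
cos θ = (u·v)/(|u||v|) = -7.3866/(√3.3835·√24.1754) ≈ -0.8167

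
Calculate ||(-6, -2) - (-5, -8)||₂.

√(Σ(x_i - y_i)²) = √((-6 - (-5))² + (-2 - (-8))²)
= √((-1)² + 6²) = √(1 + 36) = √37 ≈ 6.0828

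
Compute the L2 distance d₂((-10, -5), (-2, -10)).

√(Σ(x_i - y_i)²) = √((-10 - (-2))² + (-5 - (-10))²)
= √((-8)² + 5²) = √(64 + 25) = √89 ≈ 9.434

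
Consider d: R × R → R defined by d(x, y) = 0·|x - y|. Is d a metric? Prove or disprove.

No. With c = 0, d(x,y) = 0 for all x, y. This fails identity of indiscernibles: d(2, 8) = 0 but 2 ≠ 8.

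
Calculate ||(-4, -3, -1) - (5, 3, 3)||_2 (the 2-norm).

(Σ|x_i - y_i|^2)^(1/2) = (|-4 - 5|^2 + |-3 - 3|^2 + |-1 - 3|^2)^(1/2)
= (9^2 + 6^2 + 4^2)^(1/2) = (81 + 36 + 16)^(1/2) = (133)^(1/2) ≈ 11.5326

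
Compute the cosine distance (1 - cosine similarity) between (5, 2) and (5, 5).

With u = (5, 2), v = (5, 5):
u·v = 5·5 + 2·5 = 25 + 10 = 35.
|u| = √(5² + 2²) = √29, |v| = √(5² + 5²) = √50, so |u||v| = √(29·50) = √1450.
cos θ = (u·v)/(|u||v|) = 35/√1450 ≈ 0.9191
Cosine distance = 1 - cos θ ≈ 1 - 0.9191 = 0.0809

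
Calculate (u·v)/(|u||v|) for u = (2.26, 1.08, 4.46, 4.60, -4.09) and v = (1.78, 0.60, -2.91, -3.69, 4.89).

With u = (2.26, 1.08, 4.46, 4.60, -4.09), v = (1.78, 0.60, -2.91, -3.69, 4.89):
u·v = 2.26·1.78 + 1.08·0.6 + 4.46·(-2.91) + 4.6·(-3.69) + (-4.09)·4.89 = 4.0228 + 0.648 + (-12.9786) + (-16.974) + (-20.0001) = -45.2819.
|u| = √(2.26² + 1.08² + 4.46² + 4.6² + (-4.09)²) = √(5.1076 + 1.1664 + 19.8916 + 21.16 + 16.7281) = √64.0537, |v| = √(1.78² + 0.6² + (-2.91)² + (-3.69)² + 4.89²) = √(3.1684 + 0.36 + 8.4681 + 13.6161 + 23.9121) = √49.5247.
cos θ = (u·v)/(|u||v|) = -45.2819/(√64.0537·√49.5247) ≈ -0.804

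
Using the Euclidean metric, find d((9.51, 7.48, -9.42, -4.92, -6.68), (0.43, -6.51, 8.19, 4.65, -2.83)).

√(Σ(x_i - y_i)²) = √((9.51 - 0.43)² + (7.48 - (-6.51))² + (-9.42 - 8.19)² + (-4.92 - 4.65)² + (-6.68 - (-2.83))²)
= √(9.08² + 13.99² + (-17.61)² + (-9.57)² + (-3.85)²) = √(82.4464 + 195.7201 + 310.1121 + 91.5849 + 14.8225) = √694.686 ≈ 26.3569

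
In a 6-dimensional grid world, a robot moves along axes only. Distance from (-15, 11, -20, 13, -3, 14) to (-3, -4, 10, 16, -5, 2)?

Σ|x_i - y_i| = |-15 - (-3)| + |11 - (-4)| + |-20 - 10| + |13 - 16| + |-3 - (-5)| + |14 - 2| = 12 + 15 + 30 + 3 + 2 + 12 = 74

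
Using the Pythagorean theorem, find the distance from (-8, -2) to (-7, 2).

√(Σ(x_i - y_i)²) = √((-8 - (-7))² + (-2 - 2)²)
= √((-1)² + (-4)²) = √(1 + 16) = √17 ≈ 4.1231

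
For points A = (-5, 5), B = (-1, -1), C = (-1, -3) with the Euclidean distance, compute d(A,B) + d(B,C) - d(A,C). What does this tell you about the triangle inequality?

d(A,B) = √(4² + 6²) = √52 ≈ 7.2111, d(B,C) = √(0² + 2²) = √4 = 2, d(A,C) = √(4² + 8²) = √80 ≈ 8.9443.
d(A,B) + d(B,C) - d(A,C) = 7.2111 + 2 - 8.9443 = 9.2111 - 8.9443 = 0.2668 (to 4 decimal places). This is ≥ 0, so the triangle inequality holds for these points.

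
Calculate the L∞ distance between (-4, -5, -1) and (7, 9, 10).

max(|x_i - y_i|) = max(|-4 - 7|, |-5 - 9|, |-1 - 10|) = max(11, 14, 11) = 14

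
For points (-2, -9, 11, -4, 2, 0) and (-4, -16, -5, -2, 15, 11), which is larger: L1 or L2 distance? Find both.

L1 = |-2 - (-4)| + |-9 - (-16)| + |11 - (-5)| + |-4 - (-2)| + |2 - 15| + |0 - 11| = 2 + 7 + 16 + 2 + 13 + 11 = 51
L2 = √(2² + 7² + 16² + 2² + 13² + 11²) = √603 ≈ 24.5561
L1 ≥ L2 always (equality iff movement is along one axis); L1 > L2 here.
Ratio L1/L2 = 51/√603 ≈ 2.0769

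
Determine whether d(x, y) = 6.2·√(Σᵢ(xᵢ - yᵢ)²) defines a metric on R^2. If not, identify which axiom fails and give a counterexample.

Yes. The L2 (Euclidean) norm induces a metric on R^2, and multiplying a metric by a positive constant 6.2 > 0 preserves all four axioms: non-negativity (6.2·||x-y|| ≥ 0), identity (6.2·||x-y|| = 0 ⟺ ||x-y|| = 0 ⟺ x = y), symmetry (||x-y|| = ||y-x||), and the triangle inequality (6.2·||x-z|| ≤ 6.2·||x-y|| + 6.2·||y-z||). So d is a metric.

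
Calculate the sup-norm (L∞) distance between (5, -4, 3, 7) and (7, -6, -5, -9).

max(|x_i - y_i|) = max(|5 - 7|, |-4 - (-6)|, |3 - (-5)|, |7 - (-9)|) = max(2, 2, 8, 16) = 16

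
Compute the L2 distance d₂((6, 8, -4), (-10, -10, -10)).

√(Σ(x_i - y_i)²) = √((6 - (-10))² + (8 - (-10))² + (-4 - (-10))²)
= √(16² + 18² + 6²) = √(256 + 324 + 36) = √616 ≈ 24.8193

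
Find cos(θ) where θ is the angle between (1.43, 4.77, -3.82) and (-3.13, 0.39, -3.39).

With u = (1.43, 4.77, -3.82), v = (-3.13, 0.39, -3.39):
u·v = 1.43·(-3.13) + 4.77·0.39 + (-3.82)·(-3.39) = (-4.4759) + 1.8603 + 12.9498 = 10.3342.
|u| = √(1.43² + 4.77² + (-3.82)²) = √(2.0449 + 22.7529 + 14.5924) = √39.3902, |v| = √((-3.13)² + 0.39² + (-3.39)²) = √(9.7969 + 0.1521 + 11.4921) = √21.4411.
cos θ = (u·v)/(|u||v|) = 10.3342/(√39.3902·√21.4411) ≈ 0.3556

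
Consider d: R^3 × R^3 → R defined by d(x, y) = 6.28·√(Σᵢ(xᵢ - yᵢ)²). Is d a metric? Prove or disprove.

Yes. The L2 (Euclidean) norm induces a metric on R^3, and multiplying a metric by a positive constant 6.28 > 0 preserves all four axioms: non-negativity (6.28·||x-y|| ≥ 0), identity (6.28·||x-y|| = 0 ⟺ ||x-y|| = 0 ⟺ x = y), symmetry (||x-y|| = ||y-x||), and the triangle inequality (6.28·||x-z|| ≤ 6.28·||x-y|| + 6.28·||y-z||). So d is a metric.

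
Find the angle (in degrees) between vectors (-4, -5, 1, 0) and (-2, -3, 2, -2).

With u = (-4, -5, 1, 0), v = (-2, -3, 2, -2):
u·v = (-4)·(-2) + (-5)·(-3) + 1·2 + 0·(-2) = 8 + 15 + 2 + 0 = 25.
|u| = √((-4)² + (-5)² + 1² + 0²) = √42, |v| = √((-2)² + (-3)² + 2² + (-2)²) = √21, so |u||v| = √(42·21) = √882.
cos θ = (u·v)/(|u||v|) = 25/√882 ≈ 0.841794
θ = arccos(0.841794) ≈ 32.67°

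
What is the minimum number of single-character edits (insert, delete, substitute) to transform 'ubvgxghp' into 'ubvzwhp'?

Let D[i][j] be the edit distance between the first i characters of 'ubvgxghp' and the first j characters of 'ubvzwhp', with D[i][0] = i, D[0][j] = j, and D[i][j] = D[i-1][j-1] if the characters match, else 1 + min(D[i-1][j], D[i][j-1], D[i-1][j-1]). Filling the table (rows: prefixes of 'ubvgxghp', columns: prefixes of 'ubvzwhp'):
     ε  u  b  v  z  w  h  p
  ε  0  1  2  3  4  5  6  7
  u  1  0  1  2  3  4  5  6
  b  2  1  0  1  2  3  4  5
  v  3  2  1  0  1  2  3  4
  g  4  3  2  1  1  2  3  4
  x  5  4  3  2  2  2  3  4
  g  6  5  4  3  3  3  3  4
  h  7  6  5  4  4  4  3  4
  p  8  7  6  5  5  5  4  3
The bottom-right entry gives D[8][7] = 3, so no sequence of fewer than 3 edits works. Backtracking through the table gives one optimal edit sequence (3 edits):
  ubvgxghp → ubvxghp (del g @4)
  ubvxghp → ubvzghp (sub x→z @4)
  ubvzghp → ubvzwhp (sub g→w @5)
Edit distance = 3.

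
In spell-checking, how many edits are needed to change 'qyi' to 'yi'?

Let D[i][j] be the edit distance between the first i characters of 'qyi' and the first j characters of 'yi', with D[i][0] = i, D[0][j] = j, and D[i][j] = D[i-1][j-1] if the characters match, else 1 + min(D[i-1][j], D[i][j-1], D[i-1][j-1]). Filling the table (rows: prefixes of 'qyi', columns: prefixes of 'yi'):
     ε  y  i
  ε  0  1  2
  q  1  1  2
  y  2  1  2
  i  3  2  1
The bottom-right entry gives D[3][2] = 1, so no sequence of fewer than 1 edit works. Backtracking through the table gives one optimal edit sequence (1 edit):
  qyi → yi (del q @1)
Edit distance = 1.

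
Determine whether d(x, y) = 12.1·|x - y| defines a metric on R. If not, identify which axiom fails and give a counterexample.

Yes. Since |x - y| is a metric on R and 12.1 > 0, the positive scalar multiple 12.1·|x - y| is also a metric: scaling by a positive constant preserves non-negativity, identity (d=0 ⟺ |x-y|=0 ⟺ x=y), symmetry, and the triangle inequality.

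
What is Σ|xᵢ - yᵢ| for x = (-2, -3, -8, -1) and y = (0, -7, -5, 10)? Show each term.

Σ|x_i - y_i| = |-2 - 0| + |-3 - (-7)| + |-8 - (-5)| + |-1 - 10| = 2 + 4 + 3 + 11 = 20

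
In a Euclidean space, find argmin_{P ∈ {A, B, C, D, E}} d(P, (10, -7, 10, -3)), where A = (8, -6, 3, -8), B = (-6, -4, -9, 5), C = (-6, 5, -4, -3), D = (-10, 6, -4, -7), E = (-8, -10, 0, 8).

Distances: d(A) ≈ 8.8882, d(B) ≈ 26.2679, d(C) ≈ 24.4131, d(D) ≈ 27.9464, d(E) ≈ 23.5372. Nearest: A = (8, -6, 3, -8) with distance 8.8882.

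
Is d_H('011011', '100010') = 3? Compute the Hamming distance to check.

Differing positions: 1, 2, 3, 6. Hamming distance = 4, so the claim that d_H = 3 is false.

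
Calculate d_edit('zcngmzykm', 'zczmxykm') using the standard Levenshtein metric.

Let D[i][j] be the edit distance between the first i characters of 'zcngmzykm' and the first j characters of 'zczmxykm', with D[i][0] = i, D[0][j] = j, and D[i][j] = D[i-1][j-1] if the characters match, else 1 + min(D[i-1][j], D[i][j-1], D[i-1][j-1]). Filling the table (rows: prefixes of 'zcngmzykm', columns: prefixes of 'zczmxykm'):
     ε  z  c  z  m  x  y  k  m
  ε  0  1  2  3  4  5  6  7  8
  z  1  0  1  2  3  4  5  6  7
  c  2  1  0  1  2  3  4  5  6
  n  3  2  1  1  2  3  4  5  6
  g  4  3  2  2  2  3  4  5  6
  m  5  4  3  3  2  3  4  5  5
  z  6  5  4  3  3  3  4  5  6
  y  7  6  5  4  4  4  3  4  5
  k  8  7  6  5  5  5  4  3  4
  m  9  8  7  6  5  6  5  4  3
The bottom-right entry gives D[9][8] = 3, so no sequence of fewer than 3 edits works. Backtracking through the table gives one optimal edit sequence (3 edits):
  zcngmzykm → zcgmzykm (del n @3)
  zcgmzykm → zczmzykm (sub g→z @3)
  zczmzykm → zczmxykm (sub z→x @5)
Edit distance = 3.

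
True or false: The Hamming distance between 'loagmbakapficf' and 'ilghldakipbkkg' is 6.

Differing positions: 1, 2, 3, 4, 5, 6, 9, 11, 12, 13, 14. Hamming distance = 11, so the claim that d_H = 6 is false.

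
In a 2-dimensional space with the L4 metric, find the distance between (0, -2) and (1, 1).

(Σ|x_i - y_i|^4)^(1/4) = (|0 - 1|^4 + |-2 - 1|^4)^(1/4)
= (1^4 + 3^4)^(1/4) = (1 + 81)^(1/4) = (82)^(1/4) ≈ 3.0092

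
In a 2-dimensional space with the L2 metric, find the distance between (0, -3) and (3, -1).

(Σ|x_i - y_i|^2)^(1/2) = (|0 - 3|^2 + |-3 - (-1)|^2)^(1/2)
= (3^2 + 2^2)^(1/2) = (9 + 4)^(1/2) = (13)^(1/2) ≈ 3.6056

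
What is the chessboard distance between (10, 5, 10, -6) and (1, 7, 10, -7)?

max(|x_i - y_i|) = max(|10 - 1|, |5 - 7|, |10 - 10|, |-6 - (-7)|) = max(9, 2, 0, 1) = 9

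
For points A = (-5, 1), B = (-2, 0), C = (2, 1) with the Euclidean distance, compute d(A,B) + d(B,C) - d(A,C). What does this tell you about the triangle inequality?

d(A,B) = √(3² + 1²) = √10 ≈ 3.1623, d(B,C) = √(4² + 1²) = √17 ≈ 4.1231, d(A,C) = √(7² + 0²) = √49 = 7.
d(A,B) + d(B,C) - d(A,C) = 3.1623 + 4.1231 - 7 = 7.2854 - 7 = 0.2854 (to 4 decimal places). This is ≥ 0, so the triangle inequality holds for these points.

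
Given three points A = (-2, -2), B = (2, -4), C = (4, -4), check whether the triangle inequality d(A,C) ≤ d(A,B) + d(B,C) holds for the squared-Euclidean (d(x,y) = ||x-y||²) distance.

d(A,B) = 4² + 2² = 20, d(B,C) = 2² + 0² = 4, d(A,C) = 6² + 2² = 40.
d(A,C) = 40 > 20 + 4 = 24. Triangle inequality is VIOLATED. (Squared-Euclidean is not a metric — this is a counterexample.)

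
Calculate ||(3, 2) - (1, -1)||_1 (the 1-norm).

Σ|x_i - y_i| = |3 - 1| + |2 - (-1)| = 2 + 3 = 5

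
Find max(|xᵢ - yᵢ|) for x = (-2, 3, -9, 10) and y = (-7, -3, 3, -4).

max(|x_i - y_i|) = max(|-2 - (-7)|, |3 - (-3)|, |-9 - 3|, |10 - (-4)|) = max(5, 6, 12, 14) = 14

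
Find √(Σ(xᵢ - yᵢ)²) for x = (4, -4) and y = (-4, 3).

√(Σ(x_i - y_i)²) = √((4 - (-4))² + (-4 - 3)²)
= √(8² + (-7)²) = √(64 + 49) = √113 ≈ 10.6301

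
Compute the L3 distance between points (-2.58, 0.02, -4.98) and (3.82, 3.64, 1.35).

(Σ|x_i - y_i|^3)^(1/3) = (|-2.58 - 3.82|^3 + |0.02 - 3.64|^3 + |-4.98 - 1.35|^3)^(1/3)
= (6.4^3 + 3.62^3 + 6.33^3)^(1/3) ≈ (262.144 + 47.4379 + 253.6361)^(1/3) = (563.218)^(1/3) ≈ 8.2583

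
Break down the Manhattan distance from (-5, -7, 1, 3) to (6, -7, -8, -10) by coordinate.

Σ|x_i - y_i| = |-5 - 6| + |-7 - (-7)| + |1 - (-8)| + |3 - (-10)| = 11 + 0 + 9 + 13 = 33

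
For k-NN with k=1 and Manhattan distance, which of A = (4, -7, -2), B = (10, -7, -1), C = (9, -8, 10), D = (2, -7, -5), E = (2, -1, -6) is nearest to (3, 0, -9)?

Distances: d(A) = 15, d(B) = 22, d(C) = 33, d(D) = 12, d(E) = 5. Nearest: E = (2, -1, -6) with distance 5.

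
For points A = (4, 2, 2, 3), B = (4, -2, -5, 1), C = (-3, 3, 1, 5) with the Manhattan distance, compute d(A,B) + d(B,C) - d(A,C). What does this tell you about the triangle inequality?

d(A,B) = 0 + 4 + 7 + 2 = 13, d(B,C) = 7 + 5 + 6 + 4 = 22, d(A,C) = 7 + 1 + 1 + 2 = 11.
d(A,B) + d(B,C) - d(A,C) = 13 + 22 - 11 = 35 - 11 = 24. This is ≥ 0, so the triangle inequality holds for these points.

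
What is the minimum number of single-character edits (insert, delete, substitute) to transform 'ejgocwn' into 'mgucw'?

Let D[i][j] be the edit distance between the first i characters of 'ejgocwn' and the first j characters of 'mgucw', with D[i][0] = i, D[0][j] = j, and D[i][j] = D[i-1][j-1] if the characters match, else 1 + min(D[i-1][j], D[i][j-1], D[i-1][j-1]). Filling the table (rows: prefixes of 'ejgocwn', columns: prefixes of 'mgucw'):
     ε  m  g  u  c  w
  ε  0  1  2  3  4  5
  e  1  1  2  3  4  5
  j  2  2  2  3  4  5
  g  3  3  2  3  4  5
  o  4  4  3  3  4  5
  c  5  5  4  4  3  4
  w  6  6  5  5  4  3
  n  7  7  6  6  5  4
The bottom-right entry gives D[7][5] = 4, so no sequence of fewer than 4 edits works. Backtracking through the table gives one optimal edit sequence (4 edits):
  ejgocwn → jgocwn (del e @1)
  jgocwn → mgocwn (sub j→m @1)
  mgocwn → mgucwn (sub o→u @3)
  mgucwn → mgucw (del n @6)
Edit distance = 4.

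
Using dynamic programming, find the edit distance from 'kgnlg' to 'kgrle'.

Let D[i][j] be the edit distance between the first i characters of 'kgnlg' and the first j characters of 'kgrle', with D[i][0] = i, D[0][j] = j, and D[i][j] = D[i-1][j-1] if the characters match, else 1 + min(D[i-1][j], D[i][j-1], D[i-1][j-1]). Filling the table (rows: prefixes of 'kgnlg', columns: prefixes of 'kgrle'):
     ε  k  g  r  l  e
  ε  0  1  2  3  4  5
  k  1  0  1  2  3  4
  g  2  1  0  1  2  3
  n  3  2  1  1  2  3
  l  4  3  2  2  1  2
  g  5  4  3  3  2  2
The bottom-right entry gives D[5][5] = 2, so no sequence of fewer than 2 edits works. Backtracking through the table gives one optimal edit sequence (2 edits):
  kgnlg → kgrlg (sub n→r @3)
  kgrlg → kgrle (sub g→e @5)
Edit distance = 2.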